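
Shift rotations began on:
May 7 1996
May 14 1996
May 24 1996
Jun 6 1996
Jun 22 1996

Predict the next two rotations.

Jul 11 1996, Aug 2 1996

Gaps: 7, 10, 13, 16 days — each gap is 3 larger than the previous one.
Next gap: 19 days. Jun 22 1996 + 19 days = Jul 11 1996.
Next gap: 22 days. Jul 11 1996 + 22 days = Aug 2 1996.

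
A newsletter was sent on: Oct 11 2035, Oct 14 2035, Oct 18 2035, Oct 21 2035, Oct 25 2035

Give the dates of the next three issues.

Oct 28 2035, Nov 1 2035, Nov 4 2035

Gaps: 3, 4, 3, 4 days — not constant, but cyclic with period 2.
The events fall on every Thursday and Sunday.
Next Sunday: Oct 28 2035.
The following Thursday is Nov 1 2035.
Next Sunday: Nov 4 2035.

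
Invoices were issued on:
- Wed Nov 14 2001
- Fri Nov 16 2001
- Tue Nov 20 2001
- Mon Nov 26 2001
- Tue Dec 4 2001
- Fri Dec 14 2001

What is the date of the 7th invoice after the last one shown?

The spacing grows by 2 each time: 2, 4, 6, 8, 10 days.
Next gap: 12 days. Fri Dec 14 2001 + 12 days = Wed Dec 26 2001.
Next gap: 14 days. Wed Dec 26 2001 + 14 days = Wed Jan 9 2002.
Next gap: 16 days. Wed Jan 9 2002 + 16 days = Fri Jan 25 2002.
Next gap: 18 days. Fri Jan 25 2002 + 18 days = Tue Feb 12 2002.
Next gap: 20 days. Tue Feb 12 2002 + 20 days = Mon Mar 4 2002.
Next gap: 22 days. Mon Mar 4 2002 + 22 days = Tue Mar 26 2002.
Next gap: 24 days. Tue Mar 26 2002 + 24 days = Fri Apr 19 2002.

Fri Apr 19 2002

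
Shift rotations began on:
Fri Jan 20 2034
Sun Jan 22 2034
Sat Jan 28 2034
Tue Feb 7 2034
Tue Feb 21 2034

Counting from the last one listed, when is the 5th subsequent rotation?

Sat Jul 1 2034

Gaps: 2, 6, 10, 14 days — each gap is 4 larger than the previous one.
Next gap: 18 days. Tue Feb 21 2034 + 18 days = Sat Mar 11 2034.
Next gap: 22 days. Sat Mar 11 2034 + 22 days = Sun Apr 2 2034.
Next gap: 26 days. Sun Apr 2 2034 + 26 days = Fri Apr 28 2034.
Next gap: 30 days. Fri Apr 28 2034 + 30 days = Sun May 28 2034.
Next gap: 34 days. Sun May 28 2034 + 34 days = Sat Jul 1 2034.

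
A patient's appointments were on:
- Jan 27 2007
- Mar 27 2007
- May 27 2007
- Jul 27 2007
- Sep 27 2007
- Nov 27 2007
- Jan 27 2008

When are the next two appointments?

Mar 27 2008, May 27 2008

Each date is the 27th; the gaps (59, 61, 61, 62, 61, 61) track the month lengths.
The rule is the 27th of every 2 months.
March 2008: Mar 27 2008.
Next: May 2008 → May 27 2008.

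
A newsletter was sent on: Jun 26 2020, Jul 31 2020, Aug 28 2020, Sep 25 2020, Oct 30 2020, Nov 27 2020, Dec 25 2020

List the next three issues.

All Fridays; the gaps (35, 28, 28, 35, 28, 28) vary with month length.
This is the last Friday of each month.
Last Friday of January 2021: Jan 29 2021.
Last Friday of February 2021: Feb 26 2021.
March 2021 ends with Friday Mar 26 2021.

Jan 29 2021, Feb 26 2021, Mar 26 2021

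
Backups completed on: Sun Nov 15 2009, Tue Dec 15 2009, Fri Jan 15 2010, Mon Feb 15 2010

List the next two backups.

Gaps: 30, 31, 31 days — not constant. Every event is on the 15th of the month.
Pattern: the 15th of each month.
March 2010: Mon Mar 15 2010.
April 2010: Thu Apr 15 2010.

Mon Mar 15 2010, Thu Apr 15 2010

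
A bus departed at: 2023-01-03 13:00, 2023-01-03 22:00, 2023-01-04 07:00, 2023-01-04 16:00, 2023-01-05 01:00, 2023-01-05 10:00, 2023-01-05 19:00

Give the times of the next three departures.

Spacing: 9, 9, 9, 9, 9, 9 h — constant 9 h.
2023-01-05 19:00 + 9 h = 2023-01-06 04:00.
2023-01-06 04:00 + 9 h = 2023-01-06 13:00.
2023-01-06 13:00 + 9 h = 2023-01-06 22:00.

2023-01-06 04:00, 2023-01-06 13:00, 2023-01-06 22:00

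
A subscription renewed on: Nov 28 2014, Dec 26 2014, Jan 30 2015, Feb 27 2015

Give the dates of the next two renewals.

Every date is a Friday; gaps 28, 35, 28 days.
Each is the last Friday of its month (at least one falls on the 29th or later, ruling out '4th Friday').
March 2015 ends with Friday Mar 27 2015.
April 2015 ends with Friday Apr 24 2015.

Mar 27 2015, Apr 24 2015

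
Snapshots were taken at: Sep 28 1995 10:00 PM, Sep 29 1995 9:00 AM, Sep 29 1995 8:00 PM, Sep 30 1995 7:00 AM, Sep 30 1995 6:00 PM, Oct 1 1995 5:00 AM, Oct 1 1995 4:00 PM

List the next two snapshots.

Oct 2 1995 3:00 AM, Oct 2 1995 2:00 PM

Spacing: 11, 11, 11, 11, 11, 11 h — constant 11 h.
Oct 1 1995 4:00 PM + 11 h = Oct 2 1995 3:00 AM.
Oct 2 1995 3:00 AM + 11 h = Oct 2 1995 2:00 PM.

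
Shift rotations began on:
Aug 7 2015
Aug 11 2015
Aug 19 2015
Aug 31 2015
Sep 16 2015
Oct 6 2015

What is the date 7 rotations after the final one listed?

Gaps: 4, 8, 12, 16, 20 days — each gap is 4 larger than the previous one.
Next gap: 24 days. Oct 6 2015 + 24 days = Oct 30 2015.
Next gap: 28 days. Oct 30 2015 + 28 days = Nov 27 2015.
Next gap: 32 days. Nov 27 2015 + 32 days = Dec 29 2015.
Next gap: 36 days. Dec 29 2015 + 36 days = Feb 3 2016.
Next gap: 40 days. Feb 3 2016 + 40 days = Mar 14 2016.
Next gap: 44 days. Mar 14 2016 + 44 days = Apr 27 2016.
Next gap: 48 days. Apr 27 2016 + 48 days = Jun 14 2016.

Jun 14 2016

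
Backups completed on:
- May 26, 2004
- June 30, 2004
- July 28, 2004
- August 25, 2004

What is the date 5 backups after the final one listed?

January 26, 2005

These are Wednesdays with 35, 28, 28-day gaps.
Each is the final Wednesday of its month — June 30, 2004 is past the 28th, so '4th Wednesday' doesn't fit.
September 2004 ends with Wednesday September 29, 2004.
October 2004 ends with Wednesday October 27, 2004.
Last Wednesday of November 2004: November 24, 2004.
Last Wednesday of December 2004: December 29, 2004.
Last Wednesday of January 2005: January 26, 2005.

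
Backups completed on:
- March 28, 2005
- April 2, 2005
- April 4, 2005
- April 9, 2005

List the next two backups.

Gaps: 5, 2, 5 days — not constant, but cyclic with period 2.
The events fall on every Monday and Saturday.
Next Monday: April 11, 2005.
The following Saturday is April 16, 2005.

April 11, 2005; April 16, 2005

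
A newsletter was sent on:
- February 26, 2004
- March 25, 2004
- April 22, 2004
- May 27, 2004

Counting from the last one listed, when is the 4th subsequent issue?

September 23, 2004

Gaps: 28, 28, 35 days — a mix of 28 and 35. Every date is a Thursday.
Each is the 4th Thursday of its month.
June 2004 — 4th Thursday is June 24, 2004.
July 2004 — 4th Thursday is July 22, 2004.
August 2004 — 4th Thursday is August 26, 2004.
4th Thursday of September 2004: September 23, 2004.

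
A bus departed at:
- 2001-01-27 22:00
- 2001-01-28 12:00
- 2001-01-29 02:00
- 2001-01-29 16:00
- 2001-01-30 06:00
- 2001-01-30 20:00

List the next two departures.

2001-01-31 10:00, 2001-02-01 00:00

The interval is a steady 14 hours (14, 14, 14, 14, 14).
2001-01-30 20:00 + 14 h = 2001-01-31 10:00.
2001-01-31 10:00 + 14 h = 2001-02-01 00:00.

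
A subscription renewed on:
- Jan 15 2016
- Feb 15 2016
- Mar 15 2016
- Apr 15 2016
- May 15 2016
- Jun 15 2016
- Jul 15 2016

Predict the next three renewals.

Gaps: 31, 29, 31, 30, 31, 30 days — not constant. Every event is on the 15th of the month.
Pattern: the 15th of each month.
Next: August 2016 → Aug 15 2016.
Next: September 2016 → Sep 15 2016.
Next: October 2016 → Oct 15 2016.

Aug 15 2016, Sep 15 2016, Oct 15 2016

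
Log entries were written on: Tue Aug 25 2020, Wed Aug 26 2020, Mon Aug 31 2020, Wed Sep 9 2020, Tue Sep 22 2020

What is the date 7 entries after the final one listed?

Intervals are 1, 5, 9, 13 days — an arithmetic progression with common difference 4.
Next gap: 17 days. Tue Sep 22 2020 + 17 days = Fri Oct 9 2020.
Next gap: 21 days. Fri Oct 9 2020 + 21 days = Fri Oct 30 2020.
Next gap: 25 days. Fri Oct 30 2020 + 25 days = Tue Nov 24 2020.
Next gap: 29 days. Tue Nov 24 2020 + 29 days = Wed Dec 23 2020.
Next gap: 33 days. Wed Dec 23 2020 + 33 days = Mon Jan 25 2021.
Next gap: 37 days. Mon Jan 25 2021 + 37 days = Wed Mar 3 2021.
Next gap: 41 days. Wed Mar 3 2021 + 41 days = Tue Apr 13 2021.

Tue Apr 13 2021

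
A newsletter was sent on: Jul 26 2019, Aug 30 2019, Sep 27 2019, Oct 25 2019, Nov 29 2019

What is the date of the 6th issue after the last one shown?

May 29 2020

These are Fridays with 35, 28, 28, 35-day gaps.
Each is the final Friday of its month — Aug 30 2019 is past the 28th, so '4th Friday' doesn't fit.
December 2019 ends with Friday Dec 27 2019.
January 2020 ends with Friday Jan 31 2020.
Last Friday of February 2020: Feb 28 2020.
Last Friday of March 2020: Mar 27 2020.
Last Friday of April 2020: Apr 24 2020.
Last Friday of May 2020: May 29 2020.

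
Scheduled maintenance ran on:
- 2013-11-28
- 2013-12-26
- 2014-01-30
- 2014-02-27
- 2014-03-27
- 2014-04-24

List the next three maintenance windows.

2014-05-29, 2014-06-26, 2014-07-31

Every date is a Thursday; gaps 28, 35, 28, 28, 28 days.
Each is the last Thursday of its month (at least one falls on the 29th or later, ruling out '4th Thursday').
May 2014 ends with Thursday 2014-05-29.
Last Thursday of June 2014: 2014-06-26.
July 2014 ends with Thursday 2014-07-31.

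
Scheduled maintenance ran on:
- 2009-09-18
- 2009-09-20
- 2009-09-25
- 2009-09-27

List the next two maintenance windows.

Every event lands on a Friday or Sunday (gaps cycle 2, 5, 2).
So the schedule is: every Friday and Sunday.
Next Friday: 2009-10-02.
The following Sunday is 2009-10-04.

2009-10-02, 2009-10-04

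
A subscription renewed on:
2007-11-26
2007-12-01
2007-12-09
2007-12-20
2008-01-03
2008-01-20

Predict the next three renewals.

Gaps: 5, 8, 11, 14, 17 days — each gap is 3 larger than the previous one.
Next gap: 20 days. 2008-01-20 + 20 days = 2008-02-09.
Next gap: 23 days. 2008-02-09 + 23 days = 2008-03-03.
Next gap: 26 days. 2008-03-03 + 26 days = 2008-03-29.

2008-02-09, 2008-03-03, 2008-03-29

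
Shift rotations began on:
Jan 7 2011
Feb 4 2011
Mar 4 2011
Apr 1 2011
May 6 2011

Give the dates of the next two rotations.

Gaps: 28, 28, 28, 35 days — a mix of 28 and 35. Every date is a Friday.
Each is the 1st Friday of its month.
1st Friday of June 2011: Jun 3 2011.
1st Friday of July 2011: Jul 1 2011.

Jun 3 2011, Jul 1 2011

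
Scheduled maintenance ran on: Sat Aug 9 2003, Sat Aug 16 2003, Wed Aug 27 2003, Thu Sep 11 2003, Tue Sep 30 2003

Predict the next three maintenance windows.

Thu Oct 23 2003, Wed Nov 19 2003, Sat Dec 20 2003

Intervals are 7, 11, 15, 19 days — an arithmetic progression with common difference 4.
Next gap: 23 days. Tue Sep 30 2003 + 23 days = Thu Oct 23 2003.
Next gap: 27 days. Thu Oct 23 2003 + 27 days = Wed Nov 19 2003.
Next gap: 31 days. Wed Nov 19 2003 + 31 days = Sat Dec 20 2003.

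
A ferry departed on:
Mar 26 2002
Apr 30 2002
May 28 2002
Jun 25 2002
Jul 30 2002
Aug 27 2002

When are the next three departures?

Sep 24 2002, Oct 29 2002, Nov 26 2002

These are Tuesdays with 35, 28, 28, 35, 28-day gaps.
Each is the final Tuesday of its month — Apr 30 2002 is past the 28th, so '4th Tuesday' doesn't fit.
September 2002 ends with Tuesday Sep 24 2002.
Last Tuesday of October 2002: Oct 29 2002.
Last Tuesday of November 2002: Nov 26 2002.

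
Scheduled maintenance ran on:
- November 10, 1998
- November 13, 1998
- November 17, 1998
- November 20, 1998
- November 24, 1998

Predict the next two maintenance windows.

November 27, 1998; December 1, 1998

The gap pattern 3, 4, 3, 4 repeats every 2 events.
These are the Tuesdays and Fridays of each week.
The following Friday is November 27, 1998.
The following Tuesday is December 1, 1998.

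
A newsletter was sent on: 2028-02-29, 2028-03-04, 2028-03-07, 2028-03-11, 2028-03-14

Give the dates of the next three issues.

The gap pattern 4, 3, 4, 3 repeats every 2 events.
These are the Tuesdays and Saturdays of each week.
The following Saturday is 2028-03-18.
The following Tuesday is 2028-03-21.
The following Saturday is 2028-03-25.

2028-03-18, 2028-03-21, 2028-03-25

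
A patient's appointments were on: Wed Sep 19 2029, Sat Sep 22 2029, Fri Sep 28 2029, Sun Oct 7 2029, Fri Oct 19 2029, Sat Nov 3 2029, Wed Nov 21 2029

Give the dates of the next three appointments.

Wed Dec 12 2029, Sat Jan 5 2030, Fri Feb 1 2030

Gaps: 3, 6, 9, 12, 15, 18 days — each gap is 3 larger than the previous one.
Next gap: 21 days. Wed Nov 21 2029 + 21 days = Wed Dec 12 2029.
Next gap: 24 days. Wed Dec 12 2029 + 24 days = Sat Jan 5 2030.
Next gap: 27 days. Sat Jan 5 2030 + 27 days = Fri Feb 1 2030.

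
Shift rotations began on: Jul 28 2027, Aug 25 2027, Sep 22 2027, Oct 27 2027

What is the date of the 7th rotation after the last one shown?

May 24 2028

These are Wednesdays at 28- or 35-day spacing (28, 28, 35).
The pattern: 4th Wednesday of the month.
4th Wednesday of November 2027: Nov 24 2027.
December 2027 — 4th Wednesday is Dec 22 2027.
January 2028 — 4th Wednesday is Jan 26 2028.
February 2028 — 4th Wednesday is Feb 23 2028.
March 2028 — 4th Wednesday is Mar 22 2028.
April 2028 — 4th Wednesday is Apr 26 2028.
May 2028 — 4th Wednesday is May 24 2028.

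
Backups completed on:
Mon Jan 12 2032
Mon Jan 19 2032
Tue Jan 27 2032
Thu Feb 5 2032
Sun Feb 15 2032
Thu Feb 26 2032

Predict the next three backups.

Tue Mar 9 2032, Mon Mar 22 2032, Mon Apr 5 2032

Intervals are 7, 8, 9, 10, 11 days — an arithmetic progression with common difference 1.
Next gap: 12 days. Thu Feb 26 2032 + 12 days = Tue Mar 9 2032.
Next gap: 13 days. Tue Mar 9 2032 + 13 days = Mon Mar 22 2032.
Next gap: 14 days. Mon Mar 22 2032 + 14 days = Mon Apr 5 2032.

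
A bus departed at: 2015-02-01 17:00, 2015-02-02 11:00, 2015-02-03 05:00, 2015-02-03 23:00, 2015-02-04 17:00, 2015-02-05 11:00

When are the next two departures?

2015-02-06 05:00, 2015-02-06 23:00

The interval is a steady 18 hours (18, 18, 18, 18, 18).
2015-02-05 11:00 + 18 h = 2015-02-06 05:00.
2015-02-06 05:00 + 18 h = 2015-02-06 23:00.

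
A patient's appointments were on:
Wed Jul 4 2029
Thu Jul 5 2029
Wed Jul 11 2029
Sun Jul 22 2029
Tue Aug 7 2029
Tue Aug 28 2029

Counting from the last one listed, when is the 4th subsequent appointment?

Wed Jan 9 2030

Intervals are 1, 6, 11, 16, 21 days — an arithmetic progression with common difference 5.
Next gap: 26 days. Tue Aug 28 2029 + 26 days = Sun Sep 23 2029.
Next gap: 31 days. Sun Sep 23 2029 + 31 days = Wed Oct 24 2029.
Next gap: 36 days. Wed Oct 24 2029 + 36 days = Thu Nov 29 2029.
Next gap: 41 days. Thu Nov 29 2029 + 41 days = Wed Jan 9 2030.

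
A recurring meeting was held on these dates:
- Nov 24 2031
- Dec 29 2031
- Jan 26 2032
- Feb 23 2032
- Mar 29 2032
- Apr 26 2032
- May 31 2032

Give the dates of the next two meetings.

Every date is a Monday; gaps 35, 28, 28, 35, 28, 35 days.
Each is the last Monday of its month (at least one falls on the 29th or later, ruling out '4th Monday').
Last Monday of June 2032: Jun 28 2032.
Last Monday of July 2032: Jul 26 2032.

Jun 28 2032, Jul 26 2032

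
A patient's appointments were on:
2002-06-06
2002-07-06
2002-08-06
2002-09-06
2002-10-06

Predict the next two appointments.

2002-11-06, 2002-12-06

Each date is the 6th; the gaps (30, 31, 31, 30) track the month lengths.
The rule is the 6th of each month.
November 2002: 2002-11-06.
December 2002: 2002-12-06.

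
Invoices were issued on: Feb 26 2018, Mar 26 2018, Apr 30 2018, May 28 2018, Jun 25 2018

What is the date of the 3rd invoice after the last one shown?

Sep 24 2018

All Mondays; the gaps (28, 35, 28, 28) vary with month length.
This is the last Monday of each month.
July 2018 ends with Monday Jul 30 2018.
August 2018 ends with Monday Aug 27 2018.
Last Monday of September 2018: Sep 24 2018.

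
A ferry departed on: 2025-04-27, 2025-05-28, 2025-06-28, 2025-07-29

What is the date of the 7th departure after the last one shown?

Gaps between consecutive events: 31, 31, 31 days — a constant 31-day interval.
2025-07-29 + 31 days = 2025-08-29.
2025-08-29 + 31 days = 2025-09-29.
2025-09-29 + 31 days = 2025-10-30.
2025-10-30 + 31 days = 2025-11-30.
2025-11-30 + 31 days = 2025-12-31.
2025-12-31 + 31 days = 2026-01-31.
2026-01-31 + 31 days = 2026-03-03.

2026-03-03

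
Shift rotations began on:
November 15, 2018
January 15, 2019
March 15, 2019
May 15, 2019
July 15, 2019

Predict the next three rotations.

September 15, 2019; November 15, 2019; January 15, 2020

The day-of-month is always 15 (61, 59, 61, 61 days between events).
So this recurs on the 15th of every 2 months.
Next: September 2019 → September 15, 2019.
Next: November 2019 → November 15, 2019.
January 2020: January 15, 2020.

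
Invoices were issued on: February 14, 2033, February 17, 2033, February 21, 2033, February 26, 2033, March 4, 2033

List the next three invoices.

The spacing grows by 1 each time: 3, 4, 5, 6 days.
Next gap: 7 days. March 4, 2033 + 7 days = March 11, 2033.
Next gap: 8 days. March 11, 2033 + 8 days = March 19, 2033.
Next gap: 9 days. March 19, 2033 + 9 days = March 28, 2033.

March 11, 2033; March 19, 2033; March 28, 2033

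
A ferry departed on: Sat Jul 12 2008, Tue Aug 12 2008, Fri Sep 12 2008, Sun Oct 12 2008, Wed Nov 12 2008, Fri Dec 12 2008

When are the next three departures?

Mon Jan 12 2009, Thu Feb 12 2009, Thu Mar 12 2009

The day-of-month is always 12 (31, 31, 30, 31, 30 days between events).
So this recurs on the 12th of each month.
January 2009: Mon Jan 12 2009.
Next: February 2009 → Thu Feb 12 2009.
March 2009: Thu Mar 12 2009.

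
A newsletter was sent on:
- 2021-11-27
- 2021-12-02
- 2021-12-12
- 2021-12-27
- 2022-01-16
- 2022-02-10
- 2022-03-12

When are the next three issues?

Intervals are 5, 10, 15, 20, 25, 30 days — an arithmetic progression with common difference 5.
Next gap: 35 days. 2022-03-12 + 35 days = 2022-04-16.
Next gap: 40 days. 2022-04-16 + 40 days = 2022-05-26.
Next gap: 45 days. 2022-05-26 + 45 days = 2022-07-10.

2022-04-16, 2022-05-26, 2022-07-10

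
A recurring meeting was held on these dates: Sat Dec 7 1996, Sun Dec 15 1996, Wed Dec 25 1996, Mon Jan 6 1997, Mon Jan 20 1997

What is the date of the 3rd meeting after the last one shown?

Gaps: 8, 10, 12, 14 days — each gap is 2 larger than the previous one.
Next gap: 16 days. Mon Jan 20 1997 + 16 days = Wed Feb 5 1997.
Next gap: 18 days. Wed Feb 5 1997 + 18 days = Sun Feb 23 1997.
Next gap: 20 days. Sun Feb 23 1997 + 20 days = Sat Mar 15 1997.

Sat Mar 15 1997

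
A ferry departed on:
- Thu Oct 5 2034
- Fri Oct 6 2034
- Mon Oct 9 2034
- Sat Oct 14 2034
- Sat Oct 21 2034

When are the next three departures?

Intervals are 1, 3, 5, 7 days — an arithmetic progression with common difference 2.
Next gap: 9 days. Sat Oct 21 2034 + 9 days = Mon Oct 30 2034.
Next gap: 11 days. Mon Oct 30 2034 + 11 days = Fri Nov 10 2034.
Next gap: 13 days. Fri Nov 10 2034 + 13 days = Thu Nov 23 2034.

Mon Oct 30 2034, Fri Nov 10 2034, Thu Nov 23 2034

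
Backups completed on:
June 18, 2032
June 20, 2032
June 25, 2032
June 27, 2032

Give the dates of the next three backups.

The gap pattern 2, 5, 2 repeats every 2 events.
These are the Fridays and Sundays of each week.
Next Friday: July 2, 2032.
The following Sunday is July 4, 2032.
The following Friday is July 9, 2032.

July 2, 2032; July 4, 2032; July 9, 2032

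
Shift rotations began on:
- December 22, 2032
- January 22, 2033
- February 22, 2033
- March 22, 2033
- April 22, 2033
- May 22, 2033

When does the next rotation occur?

June 22, 2033

The day-of-month is always 22 (31, 31, 28, 31, 30 days between events).
So this recurs on the 22nd of each month.
June 2033: June 22, 2033.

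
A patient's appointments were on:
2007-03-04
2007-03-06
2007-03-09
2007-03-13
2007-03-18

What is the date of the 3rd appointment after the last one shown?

The spacing grows by 1 each time: 2, 3, 4, 5 days.
Next gap: 6 days. 2007-03-18 + 6 days = 2007-03-24.
Next gap: 7 days. 2007-03-24 + 7 days = 2007-03-31.
Next gap: 8 days. 2007-03-31 + 8 days = 2007-04-08.

2007-04-08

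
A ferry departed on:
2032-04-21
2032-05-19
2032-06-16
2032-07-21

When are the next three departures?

These are Wednesdays at 28- or 35-day spacing (28, 28, 35).
The pattern: 3rd Wednesday of the month.
August 2032 — 3rd Wednesday is 2032-08-18.
3rd Wednesday of September 2032: 2032-09-15.
3rd Wednesday of October 2032: 2032-10-20.

2032-08-18, 2032-09-15, 2032-10-20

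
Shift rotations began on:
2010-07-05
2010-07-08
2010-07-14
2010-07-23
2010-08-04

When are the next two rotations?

2010-08-19, 2010-09-06

Gaps: 3, 6, 9, 12 days — each gap is 3 larger than the previous one.
Next gap: 15 days. 2010-08-04 + 15 days = 2010-08-19.
Next gap: 18 days. 2010-08-19 + 18 days = 2010-09-06.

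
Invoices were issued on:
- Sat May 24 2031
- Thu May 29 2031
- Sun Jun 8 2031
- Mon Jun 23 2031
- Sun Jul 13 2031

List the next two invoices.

Thu Aug 7 2031, Sat Sep 6 2031

Gaps: 5, 10, 15, 20 days — each gap is 5 larger than the previous one.
Next gap: 25 days. Sun Jul 13 2031 + 25 days = Thu Aug 7 2031.
Next gap: 30 days. Thu Aug 7 2031 + 30 days = Sat Sep 6 2031.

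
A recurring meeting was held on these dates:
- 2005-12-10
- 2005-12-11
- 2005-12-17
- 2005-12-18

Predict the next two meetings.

2005-12-24, 2005-12-25

Gaps: 1, 6, 1 days — not constant, but cyclic with period 2.
The events fall on every Saturday and Sunday.
Next Saturday: 2005-12-24.
The following Sunday is 2005-12-25.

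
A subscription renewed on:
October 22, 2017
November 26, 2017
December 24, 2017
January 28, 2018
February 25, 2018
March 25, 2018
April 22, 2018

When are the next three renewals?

May 27, 2018; June 24, 2018; July 22, 2018

Gaps: 35, 28, 35, 28, 28, 28 days — a mix of 28 and 35. Every date is a Sunday.
Each is the 4th Sunday of its month.
May 2018 — 4th Sunday is May 27, 2018.
June 2018 — 4th Sunday is June 24, 2018.
July 2018 — 4th Sunday is July 22, 2018.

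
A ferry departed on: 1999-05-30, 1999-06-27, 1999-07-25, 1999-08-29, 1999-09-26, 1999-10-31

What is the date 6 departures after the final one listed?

2000-04-30

These are Sundays with 28, 28, 35, 28, 35-day gaps.
Each is the final Sunday of its month — 1999-05-30 is past the 28th, so '4th Sunday' doesn't fit.
Last Sunday of November 1999: 1999-11-28.
December 1999 ends with Sunday 1999-12-26.
Last Sunday of January 2000: 2000-01-30.
Last Sunday of February 2000: 2000-02-27.
March 2000 ends with Sunday 2000-03-26.
Last Sunday of April 2000: 2000-04-30.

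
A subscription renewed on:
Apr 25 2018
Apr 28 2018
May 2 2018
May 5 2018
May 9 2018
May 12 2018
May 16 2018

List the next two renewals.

The gap pattern 3, 4, 3, 4, 3, 4 repeats every 2 events.
These are the Wednesdays and Saturdays of each week.
The following Saturday is May 19 2018.
The following Wednesday is May 23 2018.

May 19 2018, May 23 2018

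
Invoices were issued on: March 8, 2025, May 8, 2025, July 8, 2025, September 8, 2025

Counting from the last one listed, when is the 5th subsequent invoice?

July 8, 2026

The day-of-month is always 8 (61, 61, 62 days between events).
So this recurs on the 8th of every 2 months.
November 2025: November 8, 2025.
Next: January 2026 → January 8, 2026.
Next: March 2026 → March 8, 2026.
May 2026: May 8, 2026.
July 2026: July 8, 2026.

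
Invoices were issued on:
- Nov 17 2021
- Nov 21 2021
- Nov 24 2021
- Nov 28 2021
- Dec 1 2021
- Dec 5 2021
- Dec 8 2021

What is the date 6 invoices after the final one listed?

The gap pattern 4, 3, 4, 3, 4, 3 repeats every 2 events.
These are the Wednesdays and Sundays of each week.
Next Sunday: Dec 12 2021.
The following Wednesday is Dec 15 2021.
The following Sunday is Dec 19 2021.
The following Wednesday is Dec 22 2021.
The following Sunday is Dec 26 2021.
The following Wednesday is Dec 29 2021.

Dec 29 2021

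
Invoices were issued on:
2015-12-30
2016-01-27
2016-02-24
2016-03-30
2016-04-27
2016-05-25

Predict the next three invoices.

2016-06-29, 2016-07-27, 2016-08-31

These are Wednesdays with 28, 28, 35, 28, 28-day gaps.
Each is the final Wednesday of its month — 2015-12-30 is past the 28th, so '4th Wednesday' doesn't fit.
Last Wednesday of June 2016: 2016-06-29.
July 2016 ends with Wednesday 2016-07-27.
Last Wednesday of August 2016: 2016-08-31.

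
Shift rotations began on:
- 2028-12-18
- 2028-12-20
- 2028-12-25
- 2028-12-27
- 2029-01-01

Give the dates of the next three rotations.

The gap pattern 2, 5, 2, 5 repeats every 2 events.
These are the Mondays and Wednesdays of each week.
The following Wednesday is 2029-01-03.
Next Monday: 2029-01-08.
The following Wednesday is 2029-01-10.

2029-01-03, 2029-01-08, 2029-01-10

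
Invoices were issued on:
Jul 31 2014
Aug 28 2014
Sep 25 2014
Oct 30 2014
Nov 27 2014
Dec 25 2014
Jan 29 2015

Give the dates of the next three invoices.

Every date is a Thursday; gaps 28, 28, 35, 28, 28, 35 days.
Each is the last Thursday of its month (at least one falls on the 29th or later, ruling out '4th Thursday').
Last Thursday of February 2015: Feb 26 2015.
March 2015 ends with Thursday Mar 26 2015.
Last Thursday of April 2015: Apr 30 2015.

Feb 26 2015, Mar 26 2015, Apr 30 2015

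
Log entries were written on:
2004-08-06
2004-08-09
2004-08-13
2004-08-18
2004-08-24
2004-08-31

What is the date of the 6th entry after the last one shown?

2004-11-02

Gaps: 3, 4, 5, 6, 7 days — each gap is 1 larger than the previous one.
Next gap: 8 days. 2004-08-31 + 8 days = 2004-09-08.
Next gap: 9 days. 2004-09-08 + 9 days = 2004-09-17.
Next gap: 10 days. 2004-09-17 + 10 days = 2004-09-27.
Next gap: 11 days. 2004-09-27 + 11 days = 2004-10-08.
Next gap: 12 days. 2004-10-08 + 12 days = 2004-10-20.
Next gap: 13 days. 2004-10-20 + 13 days = 2004-11-02.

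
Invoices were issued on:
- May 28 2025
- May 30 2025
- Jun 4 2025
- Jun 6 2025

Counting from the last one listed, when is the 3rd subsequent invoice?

Jun 18 2025

Gaps: 2, 5, 2 days — not constant, but cyclic with period 2.
The events fall on every Wednesday and Friday.
The following Wednesday is Jun 11 2025.
Next Friday: Jun 13 2025.
Next Wednesday: Jun 18 2025.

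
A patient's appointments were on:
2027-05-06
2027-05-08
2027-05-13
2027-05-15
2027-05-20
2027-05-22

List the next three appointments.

Gaps: 2, 5, 2, 5, 2 days — not constant, but cyclic with period 2.
The events fall on every Thursday and Saturday.
The following Thursday is 2027-05-27.
Next Saturday: 2027-05-29.
Next Thursday: 2027-06-03.

2027-05-27, 2027-05-29, 2027-06-03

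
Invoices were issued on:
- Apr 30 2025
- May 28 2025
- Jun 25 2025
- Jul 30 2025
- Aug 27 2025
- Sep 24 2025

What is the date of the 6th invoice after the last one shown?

Mar 25 2026

Every date is a Wednesday; gaps 28, 28, 35, 28, 28 days.
Each is the last Wednesday of its month (at least one falls on the 29th or later, ruling out '4th Wednesday').
Last Wednesday of October 2025: Oct 29 2025.
November 2025 ends with Wednesday Nov 26 2025.
Last Wednesday of December 2025: Dec 31 2025.
Last Wednesday of January 2026: Jan 28 2026.
Last Wednesday of February 2026: Feb 25 2026.
Last Wednesday of March 2026: Mar 25 2026.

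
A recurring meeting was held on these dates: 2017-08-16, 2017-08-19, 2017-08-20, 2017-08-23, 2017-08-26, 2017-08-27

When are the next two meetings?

The gap pattern 3, 1, 3, 3, 1 repeats every 3 events.
These are the Wednesdays, Saturdays and Sundays of each week.
The following Wednesday is 2017-08-30.
Next Saturday: 2017-09-02.

2017-08-30, 2017-09-02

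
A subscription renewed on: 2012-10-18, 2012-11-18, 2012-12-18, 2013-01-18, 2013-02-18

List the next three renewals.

Each date is the 18th; the gaps (31, 30, 31, 31) track the month lengths.
The rule is the 18th of each month.
Next: March 2013 → 2013-03-18.
April 2013: 2013-04-18.
Next: May 2013 → 2013-05-18.

2013-03-18, 2013-04-18, 2013-05-18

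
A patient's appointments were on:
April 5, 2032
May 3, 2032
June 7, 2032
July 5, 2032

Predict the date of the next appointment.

Gaps: 28, 35, 28 days — a mix of 28 and 35. Every date is a Monday.
Each is the 1st Monday of its month.
August 2032 — 1st Monday is August 2, 2032.

August 2, 2032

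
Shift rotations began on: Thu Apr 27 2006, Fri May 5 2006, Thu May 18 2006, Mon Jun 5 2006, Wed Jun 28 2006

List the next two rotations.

Wed Jul 26 2006, Mon Aug 28 2006

The spacing grows by 5 each time: 8, 13, 18, 23 days.
Next gap: 28 days. Wed Jun 28 2006 + 28 days = Wed Jul 26 2006.
Next gap: 33 days. Wed Jul 26 2006 + 33 days = Mon Aug 28 2006.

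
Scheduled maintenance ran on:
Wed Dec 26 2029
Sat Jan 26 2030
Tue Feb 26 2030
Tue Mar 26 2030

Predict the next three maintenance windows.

Fri Apr 26 2030, Sun May 26 2030, Wed Jun 26 2030

Gaps: 31, 31, 28 days — not constant. Every event is on the 26th of the month.
Pattern: the 26th of each month.
April 2030: Fri Apr 26 2030.
May 2030: Sun May 26 2030.
June 2030: Wed Jun 26 2030.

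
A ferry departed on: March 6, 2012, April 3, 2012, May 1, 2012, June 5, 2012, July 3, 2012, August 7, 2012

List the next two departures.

September 4, 2012; October 2, 2012

These are Tuesdays at 28- or 35-day spacing (28, 28, 35, 28, 35).
The pattern: 1st Tuesday of the month.
1st Tuesday of September 2012: September 4, 2012.
October 2012 — 1st Tuesday is October 2, 2012.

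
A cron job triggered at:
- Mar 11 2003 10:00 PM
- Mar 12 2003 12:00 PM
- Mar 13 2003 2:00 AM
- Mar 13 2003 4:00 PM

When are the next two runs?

Mar 14 2003 6:00 AM, Mar 14 2003 8:00 PM

Spacing: 14, 14, 14 h — constant 14 h.
Mar 13 2003 4:00 PM + 14 h = Mar 14 2003 6:00 AM.
Mar 14 2003 6:00 AM + 14 h = Mar 14 2003 8:00 PM.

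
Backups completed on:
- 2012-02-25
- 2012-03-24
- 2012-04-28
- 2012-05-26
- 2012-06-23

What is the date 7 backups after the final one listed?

Gaps: 28, 35, 28, 28 days — a mix of 28 and 35. Every date is a Saturday.
Each is the 4th Saturday of its month.
4th Saturday of July 2012: 2012-07-28.
4th Saturday of August 2012: 2012-08-25.
4th Saturday of September 2012: 2012-09-22.
4th Saturday of October 2012: 2012-10-27.
November 2012 — 4th Saturday is 2012-11-24.
4th Saturday of December 2012: 2012-12-22.
January 2013 — 4th Saturday is 2013-01-26.

2013-01-26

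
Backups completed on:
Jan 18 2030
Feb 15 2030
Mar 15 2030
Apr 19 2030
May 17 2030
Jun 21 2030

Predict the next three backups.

All dates are Fridays, 28, 28, 35, 28, 35 days apart.
Specifically, the 3rd Friday of each month.
July 2030 — 3rd Friday is Jul 19 2030.
August 2030 — 3rd Friday is Aug 16 2030.
3rd Friday of September 2030: Sep 20 2030.

Jul 19 2030, Aug 16 2030, Sep 20 2030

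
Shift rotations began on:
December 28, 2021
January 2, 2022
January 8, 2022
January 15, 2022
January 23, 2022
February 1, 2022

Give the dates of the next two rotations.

February 11, 2022; February 22, 2022

Intervals are 5, 6, 7, 8, 9 days — an arithmetic progression with common difference 1.
Next gap: 10 days. February 1, 2022 + 10 days = February 11, 2022.
Next gap: 11 days. February 11, 2022 + 11 days = February 22, 2022.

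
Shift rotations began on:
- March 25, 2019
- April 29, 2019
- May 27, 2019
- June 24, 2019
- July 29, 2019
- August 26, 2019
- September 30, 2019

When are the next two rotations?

October 28, 2019; November 25, 2019

These are Mondays with 35, 28, 28, 35, 28, 35-day gaps.
Each is the final Monday of its month — April 29, 2019 is past the 28th, so '4th Monday' doesn't fit.
Last Monday of October 2019: October 28, 2019.
Last Monday of November 2019: November 25, 2019.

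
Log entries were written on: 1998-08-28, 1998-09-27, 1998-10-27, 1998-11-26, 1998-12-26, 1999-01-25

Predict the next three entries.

The spacing is 30, 30, 30, 30, 30 days — always 30 days.
1999-01-25 + 30 days = 1999-02-24.
1999-02-24 + 30 days = 1999-03-26.
1999-03-26 + 30 days = 1999-04-25.

1999-02-24, 1999-03-26, 1999-04-25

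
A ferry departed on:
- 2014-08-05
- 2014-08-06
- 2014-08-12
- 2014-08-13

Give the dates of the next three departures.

The gap pattern 1, 6, 1 repeats every 2 events.
These are the Tuesdays and Wednesdays of each week.
Next Tuesday: 2014-08-19.
Next Wednesday: 2014-08-20.
The following Tuesday is 2014-08-26.

2014-08-19, 2014-08-20, 2014-08-26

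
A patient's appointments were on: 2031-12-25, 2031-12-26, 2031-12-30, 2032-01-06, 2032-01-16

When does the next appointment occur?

Gaps: 1, 4, 7, 10 days — each gap is 3 larger than the previous one.
Next gap: 13 days. 2032-01-16 + 13 days = 2032-01-29.

2032-01-29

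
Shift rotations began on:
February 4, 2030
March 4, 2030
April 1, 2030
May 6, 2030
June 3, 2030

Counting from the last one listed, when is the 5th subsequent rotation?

November 4, 2030

All dates are Mondays, 28, 28, 35, 28 days apart.
Specifically, the 1st Monday of each month.
1st Monday of July 2030: July 1, 2030.
1st Monday of August 2030: August 5, 2030.
1st Monday of September 2030: September 2, 2030.
1st Monday of October 2030: October 7, 2030.
November 2030 — 1st Monday is November 4, 2030.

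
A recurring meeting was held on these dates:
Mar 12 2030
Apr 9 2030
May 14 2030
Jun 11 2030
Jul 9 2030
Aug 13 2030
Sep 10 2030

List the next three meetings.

Gaps: 28, 35, 28, 28, 35, 28 days — a mix of 28 and 35. Every date is a Tuesday.
Each is the 2nd Tuesday of its month.
October 2030 — 2nd Tuesday is Oct 8 2030.
November 2030 — 2nd Tuesday is Nov 12 2030.
December 2030 — 2nd Tuesday is Dec 10 2030.

Oct 8 2030, Nov 12 2030, Dec 10 2030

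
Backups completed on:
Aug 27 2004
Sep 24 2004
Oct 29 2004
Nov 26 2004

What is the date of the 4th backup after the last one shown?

Every date is a Friday; gaps 28, 35, 28 days.
Each is the last Friday of its month (at least one falls on the 29th or later, ruling out '4th Friday').
Last Friday of December 2004: Dec 31 2004.
Last Friday of January 2005: Jan 28 2005.
Last Friday of February 2005: Feb 25 2005.
Last Friday of March 2005: Mar 25 2005.

Mar 25 2005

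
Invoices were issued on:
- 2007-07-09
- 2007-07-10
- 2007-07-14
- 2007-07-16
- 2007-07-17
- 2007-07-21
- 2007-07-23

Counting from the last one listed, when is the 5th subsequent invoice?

Every event lands on a Monday or Tuesday or Saturday (gaps cycle 1, 4, 2, 1, 4, 2).
So the schedule is: every Monday, Tuesday and Saturday.
Next Tuesday: 2007-07-24.
The following Saturday is 2007-07-28.
The following Monday is 2007-07-30.
Next Tuesday: 2007-07-31.
Next Saturday: 2007-08-04.

2007-08-04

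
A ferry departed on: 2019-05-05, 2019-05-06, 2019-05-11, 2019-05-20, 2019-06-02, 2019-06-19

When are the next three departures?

The spacing grows by 4 each time: 1, 5, 9, 13, 17 days.
Next gap: 21 days. 2019-06-19 + 21 days = 2019-07-10.
Next gap: 25 days. 2019-07-10 + 25 days = 2019-08-04.
Next gap: 29 days. 2019-08-04 + 29 days = 2019-09-02.

2019-07-10, 2019-08-04, 2019-09-02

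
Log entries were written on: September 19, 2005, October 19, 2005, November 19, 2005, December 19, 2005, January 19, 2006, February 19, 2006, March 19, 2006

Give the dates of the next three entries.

April 19, 2006; May 19, 2006; June 19, 2006

Each date is the 19th; the gaps (30, 31, 30, 31, 31, 28) track the month lengths.
The rule is the 19th of each month.
Next: April 2006 → April 19, 2006.
Next: May 2006 → May 19, 2006.
June 2006: June 19, 2006.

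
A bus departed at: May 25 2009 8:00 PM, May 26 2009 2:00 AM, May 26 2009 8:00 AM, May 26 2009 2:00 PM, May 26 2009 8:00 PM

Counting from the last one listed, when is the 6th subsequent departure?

The interval is a steady 6 hours (6, 6, 6, 6).
May 26 2009 8:00 PM + 6 h = May 27 2009 2:00 AM.
May 27 2009 2:00 AM + 6 h = May 27 2009 8:00 AM.
May 27 2009 8:00 AM + 6 h = May 27 2009 2:00 PM.
May 27 2009 2:00 PM + 6 h = May 27 2009 8:00 PM.
May 27 2009 8:00 PM + 6 h = May 28 2009 2:00 AM.
May 28 2009 2:00 AM + 6 h = May 28 2009 8:00 AM.

May 28 2009 8:00 AM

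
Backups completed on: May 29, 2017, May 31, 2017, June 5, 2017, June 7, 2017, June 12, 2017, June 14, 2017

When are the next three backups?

The gap pattern 2, 5, 2, 5, 2 repeats every 2 events.
These are the Mondays and Wednesdays of each week.
The following Monday is June 19, 2017.
Next Wednesday: June 21, 2017.
Next Monday: June 26, 2017.

June 19, 2017; June 21, 2017; June 26, 2017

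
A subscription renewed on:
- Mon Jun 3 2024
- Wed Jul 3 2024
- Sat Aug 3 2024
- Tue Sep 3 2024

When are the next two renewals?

The day-of-month is always 3 (30, 31, 31 days between events).
So this recurs on the 3rd of each month.
October 2024: Thu Oct 3 2024.
November 2024: Sun Nov 3 2024.

Thu Oct 3 2024, Sun Nov 3 2024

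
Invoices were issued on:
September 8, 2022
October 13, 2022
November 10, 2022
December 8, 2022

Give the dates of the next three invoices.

All dates are Thursdays, 35, 28, 28 days apart.
Specifically, the 2nd Thursday of each month.
January 2023 — 2nd Thursday is January 12, 2023.
2nd Thursday of February 2023: February 9, 2023.
2nd Thursday of March 2023: March 9, 2023.

January 12, 2023; February 9, 2023; March 9, 2023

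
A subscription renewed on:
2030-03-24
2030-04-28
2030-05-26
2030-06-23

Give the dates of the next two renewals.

These are Sundays at 28- or 35-day spacing (35, 28, 28).
The pattern: 4th Sunday of the month.
July 2030 — 4th Sunday is 2030-07-28.
4th Sunday of August 2030: 2030-08-25.

2030-07-28, 2030-08-25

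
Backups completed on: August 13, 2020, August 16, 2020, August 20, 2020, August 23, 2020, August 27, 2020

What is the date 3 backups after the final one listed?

Gaps: 3, 4, 3, 4 days — not constant, but cyclic with period 2.
The events fall on every Thursday and Sunday.
Next Sunday: August 30, 2020.
Next Thursday: September 3, 2020.
The following Sunday is September 6, 2020.

September 6, 2020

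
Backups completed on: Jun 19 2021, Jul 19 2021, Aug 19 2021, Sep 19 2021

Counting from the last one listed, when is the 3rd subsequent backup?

The day-of-month is always 19 (30, 31, 31 days between events).
So this recurs on the 19th of each month.
October 2021: Oct 19 2021.
Next: November 2021 → Nov 19 2021.
December 2021: Dec 19 2021.

Dec 19 2021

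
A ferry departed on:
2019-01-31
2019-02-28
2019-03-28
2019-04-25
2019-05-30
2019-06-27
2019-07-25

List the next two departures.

Every date is a Thursday; gaps 28, 28, 28, 35, 28, 28 days.
Each is the last Thursday of its month (at least one falls on the 29th or later, ruling out '4th Thursday').
Last Thursday of August 2019: 2019-08-29.
Last Thursday of September 2019: 2019-09-26.

2019-08-29, 2019-09-26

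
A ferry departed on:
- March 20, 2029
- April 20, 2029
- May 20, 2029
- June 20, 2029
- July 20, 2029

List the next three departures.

August 20, 2029; September 20, 2029; October 20, 2029

Each date is the 20th; the gaps (31, 30, 31, 30) track the month lengths.
The rule is the 20th of each month.
August 2029: August 20, 2029.
Next: September 2029 → September 20, 2029.
Next: October 2029 → October 20, 2029.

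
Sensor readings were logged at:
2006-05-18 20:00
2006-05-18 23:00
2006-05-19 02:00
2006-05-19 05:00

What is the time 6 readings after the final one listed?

2006-05-19 23:00

Gaps: 3, 3, 3 hours — each event is 3 hours after the previous one.
2006-05-19 05:00 + 3 h = 2006-05-19 08:00.
2006-05-19 08:00 + 3 h = 2006-05-19 11:00.
2006-05-19 11:00 + 3 h = 2006-05-19 14:00.
2006-05-19 14:00 + 3 h = 2006-05-19 17:00.
2006-05-19 17:00 + 3 h = 2006-05-19 20:00.
2006-05-19 20:00 + 3 h = 2006-05-19 23:00.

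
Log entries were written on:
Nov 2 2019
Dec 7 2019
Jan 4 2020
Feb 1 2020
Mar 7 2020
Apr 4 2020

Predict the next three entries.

All dates are Saturdays, 35, 28, 28, 35, 28 days apart.
Specifically, the 1st Saturday of each month.
May 2020 — 1st Saturday is May 2 2020.
June 2020 — 1st Saturday is Jun 6 2020.
July 2020 — 1st Saturday is Jul 4 2020.

May 2 2020, Jun 6 2020, Jul 4 2020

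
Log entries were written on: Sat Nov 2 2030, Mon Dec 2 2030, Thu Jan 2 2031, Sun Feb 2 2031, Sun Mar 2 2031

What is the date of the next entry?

Gaps: 30, 31, 31, 28 days — not constant. Every event is on the 2nd of the month.
Pattern: the 2nd of each month.
April 2031: Wed Apr 2 2031.

Wed Apr 2 2031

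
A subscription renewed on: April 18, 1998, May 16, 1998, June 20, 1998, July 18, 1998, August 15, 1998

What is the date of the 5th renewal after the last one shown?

Gaps: 28, 35, 28, 28 days — a mix of 28 and 35. Every date is a Saturday.
Each is the 3rd Saturday of its month.
September 1998 — 3rd Saturday is September 19, 1998.
October 1998 — 3rd Saturday is October 17, 1998.
November 1998 — 3rd Saturday is November 21, 1998.
December 1998 — 3rd Saturday is December 19, 1998.
3rd Saturday of January 1999: January 16, 1999.

January 16, 1999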